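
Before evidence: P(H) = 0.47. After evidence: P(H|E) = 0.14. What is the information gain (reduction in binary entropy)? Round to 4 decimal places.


Prior entropy = 0.9974
Posterior entropy = 0.5842
Information gain = 0.9974 - 0.5842 = 0.4132

0.4132


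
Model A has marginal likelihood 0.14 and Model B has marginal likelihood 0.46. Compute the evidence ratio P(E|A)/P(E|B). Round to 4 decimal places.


Evidence ratio = P(E|A) / P(E|B)
= 0.14 / 0.46
= 0.3043

0.3043


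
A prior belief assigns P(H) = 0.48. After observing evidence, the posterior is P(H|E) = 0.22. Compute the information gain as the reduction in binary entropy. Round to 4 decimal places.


H(prior) = -0.48*log2(0.48) - 0.52*log2(0.52)
= 0.9988
H(post) = -0.22*log2(0.22) - 0.78*log2(0.78)
= 0.7602
IG = 0.9988 - 0.7602 = 0.2387

0.2387


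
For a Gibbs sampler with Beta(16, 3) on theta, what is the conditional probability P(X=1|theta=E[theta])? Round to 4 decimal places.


E[theta] = 16/(16+3) = 0.8421
P(X=1|theta) = theta = 0.8421

0.8421


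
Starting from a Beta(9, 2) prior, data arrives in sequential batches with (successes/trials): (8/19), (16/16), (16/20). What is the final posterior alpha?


In sequential Bayesian updating, we sum all successes.
Total successes = 40
Final alpha = 9 + 40 = 49

49


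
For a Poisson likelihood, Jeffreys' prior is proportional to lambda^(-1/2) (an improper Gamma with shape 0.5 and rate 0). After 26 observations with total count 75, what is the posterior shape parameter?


Jeffreys' prior for Poisson is proportional to lambda^(-1/2).
Posterior is Gamma(0.5 + S, 0 + n) = Gamma(0.5 + 75, 26).
Posterior shape = 0.5 + S = 0.5 + 75 = 75.5

75.5


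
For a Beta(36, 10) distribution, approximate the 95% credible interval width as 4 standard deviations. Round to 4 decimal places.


Variance of Beta(a,b) = ab / ((a+b)^2 * (a+b+1))
= 36*10 / ((46)^2 * 47)
= 0.0036
SD = sqrt(0.0036) = 0.0602
Width = 4 * SD = 0.2407

0.2407


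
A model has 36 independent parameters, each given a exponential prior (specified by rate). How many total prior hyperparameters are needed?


Each exponential prior needs 1 hyperparameter (rate).
Total = 1 * 36 = 36

36


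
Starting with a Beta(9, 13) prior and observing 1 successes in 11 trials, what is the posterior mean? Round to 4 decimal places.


Posterior parameters: alpha = 9 + 1 = 10
beta = 13 + 10 = 23
Posterior mean = alpha / (alpha + beta) = 10 / 33
= 0.303

0.303


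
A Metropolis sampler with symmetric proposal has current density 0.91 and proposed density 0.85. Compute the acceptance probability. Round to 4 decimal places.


For symmetric proposals, acceptance = min(1, pi(x*)/pi(x))
= min(1, 0.85/0.91)
= min(1, 0.9341) = 0.9341

0.9341


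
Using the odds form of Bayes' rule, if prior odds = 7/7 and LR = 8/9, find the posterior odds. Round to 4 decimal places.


Bayes' rule in odds form: posterior odds = prior odds * LR
= (7 * 8) / (7 * 9)
= 56/63 = 0.8889

0.8889


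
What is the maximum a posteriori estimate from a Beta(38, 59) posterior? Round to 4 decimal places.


The MAP estimate equals the mode of the distribution.
Mode of Beta(a,b) = (a-1)/(a+b-2)
= 37/95
= 0.3895

0.3895


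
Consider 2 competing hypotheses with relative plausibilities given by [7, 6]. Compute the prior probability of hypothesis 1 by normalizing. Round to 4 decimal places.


Sum of weights = 7 + 6 = 13
Normalized prior for H1 = 7 / 13
= 0.5385

0.5385


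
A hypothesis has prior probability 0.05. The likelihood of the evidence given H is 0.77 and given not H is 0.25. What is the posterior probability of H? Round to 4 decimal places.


Using Bayes' theorem:
P(E) = 0.05 * 0.77 + 0.95 * 0.25
P(E) = 0.276
P(H|E) = (0.05 * 0.77) / 0.276 = 0.1395

0.1395


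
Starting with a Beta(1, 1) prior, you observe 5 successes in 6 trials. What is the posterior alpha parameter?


For a Beta-Binomial conjugate model:
Posterior alpha = prior alpha + number of successes
= 1 + 5 = 6

6


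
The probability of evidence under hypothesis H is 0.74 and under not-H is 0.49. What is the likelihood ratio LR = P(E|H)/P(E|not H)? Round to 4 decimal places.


LR = 0.74 / 0.49
= 1.5102

1.5102


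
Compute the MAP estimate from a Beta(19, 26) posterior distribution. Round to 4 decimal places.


MAP = mode of Beta distribution
= (alpha - 1)/(alpha + beta - 2)
= (19-1)/(19+26-2)
= 18/43 = 0.4186

0.4186


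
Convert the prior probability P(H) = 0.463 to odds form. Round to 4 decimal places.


P(not H) = 1 - 0.463 = 0.537
Odds = 0.463 / 0.537 = 0.8622

0.8622


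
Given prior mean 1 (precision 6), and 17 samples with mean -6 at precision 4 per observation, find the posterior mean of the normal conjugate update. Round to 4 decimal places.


The posterior mean is a precision-weighted average of prior and data.
Post. prec. = 6 + 68 = 74
Post. mean = (6 + -408)/74 = -402/74 = -5.4324

-5.4324


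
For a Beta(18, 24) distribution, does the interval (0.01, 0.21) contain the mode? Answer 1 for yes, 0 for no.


Mode of Beta(a,b) = (a-1)/(a+b-2)
= (18-1)/(18+24-2) = 0.425
Check: 0.01 <= 0.425 <= 0.21?
Result: 0

0


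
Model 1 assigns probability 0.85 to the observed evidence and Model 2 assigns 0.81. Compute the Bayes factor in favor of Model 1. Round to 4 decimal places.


BF = P(data|M1) / P(data|M2)
= 0.85 / 0.81 = 1.0494

1.0494


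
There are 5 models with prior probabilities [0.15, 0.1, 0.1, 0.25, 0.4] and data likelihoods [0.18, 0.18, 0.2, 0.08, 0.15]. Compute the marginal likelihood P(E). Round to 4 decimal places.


P(E) = sum over models of P(M_i) * P(E|M_i)
= 0.15*0.18 + 0.1*0.18 + 0.1*0.2 + 0.25*0.08 + 0.4*0.15
= 0.145

0.145


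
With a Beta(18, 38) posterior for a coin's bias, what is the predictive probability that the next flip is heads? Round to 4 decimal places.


The predictive probability equals the posterior mean.
P(next = heads) = alpha / (alpha + beta)
= 18 / 56 = 0.3214

0.3214


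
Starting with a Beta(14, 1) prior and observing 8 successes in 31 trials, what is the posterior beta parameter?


Posterior beta = prior beta + failures
Failures = 31 - 8 = 23
beta_post = 1 + 23 = 24

24


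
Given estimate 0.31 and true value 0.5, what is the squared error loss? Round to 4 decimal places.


Squared error = (estimate - true)^2
Difference = -0.19
Loss = -0.19^2 = 0.0361

0.0361


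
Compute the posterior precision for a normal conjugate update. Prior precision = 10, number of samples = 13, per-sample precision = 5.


tau_post = tau_0 + n * tau
= 10 + 13 * 5 = 75

75


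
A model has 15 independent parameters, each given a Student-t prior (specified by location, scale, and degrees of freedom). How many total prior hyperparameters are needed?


Each Student-t prior needs 3 hyperparameters (location, scale, and degrees of freedom).
Total = 3 * 15 = 45

45


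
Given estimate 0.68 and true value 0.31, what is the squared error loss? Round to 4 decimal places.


Squared error = (estimate - true)^2
Difference = 0.37
Loss = 0.37^2 = 0.1369

0.1369


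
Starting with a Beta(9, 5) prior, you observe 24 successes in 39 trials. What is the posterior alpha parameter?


For a Beta-Binomial conjugate model:
Posterior alpha = prior alpha + number of successes
= 9 + 24 = 33

33


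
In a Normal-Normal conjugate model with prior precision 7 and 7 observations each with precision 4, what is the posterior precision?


Posterior precision = prior precision + n * observation precision
= 7 + 7 * 4
= 7 + 28 = 35

35


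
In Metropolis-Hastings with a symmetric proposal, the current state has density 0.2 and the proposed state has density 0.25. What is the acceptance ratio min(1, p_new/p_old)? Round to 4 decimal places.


Ratio = p_new / p_old = 0.25 / 0.2 = 1.25
Acceptance = min(1, 1.25) = 1.0

1.0


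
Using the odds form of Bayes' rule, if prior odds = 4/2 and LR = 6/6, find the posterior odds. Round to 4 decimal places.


Bayes' rule in odds form: posterior odds = prior odds * LR
= (4 * 6) / (2 * 6)
= 24/12 = 2.0

2.0


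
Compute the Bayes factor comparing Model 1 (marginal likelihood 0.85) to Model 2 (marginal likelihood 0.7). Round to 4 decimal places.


BF12 = marginal likelihood of M1 / marginal likelihood of M2
= 0.85/0.7
= 1.2143

1.2143


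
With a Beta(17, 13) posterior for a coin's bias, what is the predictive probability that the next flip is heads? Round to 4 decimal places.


The predictive probability equals the posterior mean.
P(next = heads) = alpha / (alpha + beta)
= 17 / 30 = 0.5667

0.5667


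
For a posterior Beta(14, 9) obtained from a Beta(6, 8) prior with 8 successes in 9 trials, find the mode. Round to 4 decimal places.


Mode = (alpha - 1) / (alpha + beta - 2)
= 13 / 21
= 0.619

0.619


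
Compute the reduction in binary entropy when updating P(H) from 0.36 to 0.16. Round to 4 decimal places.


H_before = -p*log2(p) - (1-p)*log2(1-p) for p=0.36: 0.9427
H_after for p=0.16: 0.6343
Reduction = 0.9427 - 0.6343 = 0.3084

0.3084


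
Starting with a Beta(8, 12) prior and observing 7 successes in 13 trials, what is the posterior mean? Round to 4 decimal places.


Posterior parameters: alpha = 8 + 7 = 15
beta = 12 + 6 = 18
Posterior mean = alpha / (alpha + beta) = 15 / 33
= 0.4545

0.4545


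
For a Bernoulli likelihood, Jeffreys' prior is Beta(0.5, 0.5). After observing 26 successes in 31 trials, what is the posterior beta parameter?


Jeffreys' prior for Bernoulli is Beta(0.5, 0.5).
Posterior is Beta(0.5 + k, 0.5 + n - k).
Posterior beta = 0.5 + (n - k) = 0.5 + 5 = 5.5

5.5


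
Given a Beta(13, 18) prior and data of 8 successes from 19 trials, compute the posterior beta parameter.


Number of failures = 19 - 8 = 11
Posterior beta = 18 + 11 = 29

29


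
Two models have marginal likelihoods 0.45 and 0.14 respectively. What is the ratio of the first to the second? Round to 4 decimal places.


Evidence ratio = 0.45 / 0.14
= 3.2143

3.2143


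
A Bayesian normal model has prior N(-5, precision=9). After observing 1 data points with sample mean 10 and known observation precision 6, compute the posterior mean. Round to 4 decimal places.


Posterior mean = (prior_precision * prior_mean + n * data_precision * data_mean) / (prior_precision + n * data_precision)
Numerator = 9*-5 + 1*6*10 = 15
Denominator = 9 + 1*6 = 15
Posterior mean = 1.0

1.0


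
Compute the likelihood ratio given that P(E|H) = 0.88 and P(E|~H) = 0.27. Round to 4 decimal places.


LR = P(E|H) / P(E|~H)
= 0.88 / 0.27 = 3.2593

3.2593


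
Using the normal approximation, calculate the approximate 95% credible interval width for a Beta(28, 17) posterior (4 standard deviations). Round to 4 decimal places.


Var(Beta) = 28*17/(45^2 * 46) = 0.0051
SD = 0.0715
Width ~ 4*SD = 0.2859

0.2859


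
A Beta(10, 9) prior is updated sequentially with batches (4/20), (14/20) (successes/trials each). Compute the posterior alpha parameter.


Sequential conjugate updating is equivalent to a single batch update.
Total successes across all batches = 18
alpha_posterior = alpha_prior + total_successes = 10 + 18
= 28

28


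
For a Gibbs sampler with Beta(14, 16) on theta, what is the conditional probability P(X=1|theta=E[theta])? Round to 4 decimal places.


E[theta] = 14/(14+16) = 0.4667
P(X=1|theta) = theta = 0.4667

0.4667


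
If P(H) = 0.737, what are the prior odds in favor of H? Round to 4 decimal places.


Prior odds = P(H) / (1 - P(H))
= 0.737 / 0.263
= 2.8023

2.8023


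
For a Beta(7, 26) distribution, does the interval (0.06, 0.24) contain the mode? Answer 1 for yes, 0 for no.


Mode of Beta(a,b) = (a-1)/(a+b-2)
= (7-1)/(7+26-2) = 0.1935
Check: 0.06 <= 0.1935 <= 0.24?
Result: 1

1


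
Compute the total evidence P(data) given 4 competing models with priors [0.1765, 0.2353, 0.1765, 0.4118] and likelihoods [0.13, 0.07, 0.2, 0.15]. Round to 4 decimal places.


Marginal likelihood = sum P(model_i) * P(data|model_i)
Model 1: 0.1765 * 0.13 = 0.0229
Model 2: 0.2353 * 0.07 = 0.0165
Model 3: 0.1765 * 0.2 = 0.0353
Model 4: 0.4118 * 0.15 = 0.0618
Total = 0.1365

0.1365


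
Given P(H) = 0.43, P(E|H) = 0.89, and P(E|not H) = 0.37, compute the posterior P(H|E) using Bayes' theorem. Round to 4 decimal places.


By Bayes' theorem: P(H|E) = P(E|H)*P(H) / P(E)
P(E) = P(E|H)*P(H) + P(E|not H)*P(not H)
P(E) = 0.89*0.43 + 0.37*0.57 = 0.5936
P(H|E) = 0.89*0.43 / 0.5936 = 0.6447

0.6447


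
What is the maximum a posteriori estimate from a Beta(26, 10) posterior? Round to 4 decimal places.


The MAP estimate equals the mode of the distribution.
Mode of Beta(a,b) = (a-1)/(a+b-2)
= 25/34
= 0.7353

0.7353


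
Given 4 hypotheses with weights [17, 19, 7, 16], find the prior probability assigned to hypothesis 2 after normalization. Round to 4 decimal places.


To normalize, divide each weight by the sum of all weights.
Sum = 59
Prior(H2) = 19/59 = 0.322

0.322


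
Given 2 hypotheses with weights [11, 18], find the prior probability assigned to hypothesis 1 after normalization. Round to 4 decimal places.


To normalize, divide each weight by the sum of all weights.
Sum = 29
Prior(H1) = 11/29 = 0.3793

0.3793


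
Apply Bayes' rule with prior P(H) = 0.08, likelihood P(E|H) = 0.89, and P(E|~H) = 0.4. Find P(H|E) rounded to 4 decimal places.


Step 1: Compute marginal P(E) = P(E|H)P(H) + P(E|~H)P(~H)
= 0.89*0.08 + 0.4*0.92 = 0.4392
Step 2: P(H|E) = P(E|H)P(H)/P(E) = 0.0712/0.4392
= 0.1621

0.1621


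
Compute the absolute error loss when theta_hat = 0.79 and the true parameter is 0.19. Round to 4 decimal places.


L = |theta_hat - theta_true|
= |0.79 - 0.19| = 0.6

0.6


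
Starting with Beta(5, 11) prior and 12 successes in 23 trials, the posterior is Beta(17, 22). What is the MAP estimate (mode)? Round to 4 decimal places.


The mode of Beta(a, b) when a > 1 and b > 1 is (a-1)/(a+b-2)
= (17 - 1) / (17 + 22 - 2)
= 16 / 37
= 0.4324

0.4324


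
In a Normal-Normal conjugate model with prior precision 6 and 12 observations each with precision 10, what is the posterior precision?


Posterior precision = prior precision + n * observation precision
= 6 + 12 * 10
= 6 + 120 = 126

126


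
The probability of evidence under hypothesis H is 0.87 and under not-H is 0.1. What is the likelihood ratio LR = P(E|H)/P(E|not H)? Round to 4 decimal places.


LR = 0.87 / 0.1
= 8.7

8.7


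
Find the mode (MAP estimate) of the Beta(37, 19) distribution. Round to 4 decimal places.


For Beta(a,b) with a,b > 1:
Mode = (a-1)/(a+b-2) = (37-1)/(56-2)
= 36/54 = 0.6667

0.6667


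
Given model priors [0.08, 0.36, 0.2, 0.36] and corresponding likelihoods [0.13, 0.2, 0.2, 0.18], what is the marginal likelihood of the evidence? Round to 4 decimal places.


P(E) = sum_i P(M_i) P(E|M_i)
= 0.0104 + 0.072 + 0.04 + 0.0648
= 0.1872

0.1872


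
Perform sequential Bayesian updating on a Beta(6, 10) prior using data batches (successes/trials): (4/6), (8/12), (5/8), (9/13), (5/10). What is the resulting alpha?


Accumulate successes: 31
Posterior alpha = prior alpha + sum of successes
= 6 + 31 = 37

37


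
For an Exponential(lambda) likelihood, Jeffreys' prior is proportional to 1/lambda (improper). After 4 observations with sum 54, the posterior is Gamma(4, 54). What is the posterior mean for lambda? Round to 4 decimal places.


Posterior = Gamma(n, sum_x) = Gamma(4, 54)
Posterior mean = shape/rate = 4/54
= 0.0741

0.0741


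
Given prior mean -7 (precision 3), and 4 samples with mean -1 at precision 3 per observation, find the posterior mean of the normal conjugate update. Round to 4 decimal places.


The posterior mean is a precision-weighted average of prior and data.
Post. prec. = 3 + 12 = 15
Post. mean = (-21 + -12)/15 = -33/15 = -2.2

-2.2


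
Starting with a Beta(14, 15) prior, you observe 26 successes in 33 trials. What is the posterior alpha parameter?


For a Beta-Binomial conjugate model:
Posterior alpha = prior alpha + number of successes
= 14 + 26 = 40

40


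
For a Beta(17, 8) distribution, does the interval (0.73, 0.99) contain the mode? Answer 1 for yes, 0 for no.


Mode of Beta(a,b) = (a-1)/(a+b-2)
= (17-1)/(17+8-2) = 0.6957
Check: 0.73 <= 0.6957 <= 0.99?
Result: 0

0


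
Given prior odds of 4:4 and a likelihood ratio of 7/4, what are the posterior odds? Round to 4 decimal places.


Posterior odds = prior odds * LR
Prior odds = 4/4 = 1.0
LR = 7/4 = 1.75
Posterior odds = 1.0 * 1.75 = 1.75

1.75


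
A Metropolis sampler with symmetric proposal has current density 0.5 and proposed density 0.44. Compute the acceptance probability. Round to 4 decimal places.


For symmetric proposals, acceptance = min(1, pi(x*)/pi(x))
= min(1, 0.44/0.5)
= min(1, 0.88) = 0.88

0.88


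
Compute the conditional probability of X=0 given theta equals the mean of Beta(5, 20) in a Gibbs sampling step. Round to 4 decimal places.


Mean of Beta(5, 20) = 0.2
P(X=0 | theta=0.2) = 0.8

0.8


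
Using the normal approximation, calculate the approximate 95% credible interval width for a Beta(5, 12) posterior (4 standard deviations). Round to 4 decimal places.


Var(Beta) = 5*12/(17^2 * 18) = 0.0115
SD = 0.1074
Width ~ 4*SD = 0.4296

0.4296


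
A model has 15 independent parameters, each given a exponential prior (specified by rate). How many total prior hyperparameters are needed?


Each exponential prior needs 1 hyperparameter (rate).
Total = 1 * 15 = 15

15


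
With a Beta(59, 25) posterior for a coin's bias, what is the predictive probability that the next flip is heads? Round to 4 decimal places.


The predictive probability equals the posterior mean.
P(next = heads) = alpha / (alpha + beta)
= 59 / 84 = 0.7024

0.7024


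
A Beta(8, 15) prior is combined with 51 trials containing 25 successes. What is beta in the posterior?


In conjugate updating:
beta_posterior = beta_prior + (n - k)
= 15 + (51 - 25)
= 15 + 26 = 41

41


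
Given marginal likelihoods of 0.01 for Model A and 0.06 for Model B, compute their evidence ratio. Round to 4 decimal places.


Ratio = ML(A) / ML(B) = 0.01/0.06
= 0.1667

0.1667


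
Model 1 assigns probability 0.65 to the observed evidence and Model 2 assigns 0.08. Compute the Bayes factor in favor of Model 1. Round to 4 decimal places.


BF = P(data|M1) / P(data|M2)
= 0.65 / 0.08 = 8.125

8.125


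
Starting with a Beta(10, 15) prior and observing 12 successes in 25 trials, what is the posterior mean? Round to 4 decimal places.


Posterior parameters: alpha = 10 + 12 = 22
beta = 15 + 13 = 28
Posterior mean = alpha / (alpha + beta) = 22 / 50
= 0.44

0.44


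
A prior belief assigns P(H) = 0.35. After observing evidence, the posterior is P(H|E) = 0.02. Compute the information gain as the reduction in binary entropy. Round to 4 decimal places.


H(prior) = -0.35*log2(0.35) - 0.65*log2(0.65)
= 0.9341
H(post) = -0.02*log2(0.02) - 0.98*log2(0.98)
= 0.1414
IG = 0.9341 - 0.1414 = 0.7926

0.7926


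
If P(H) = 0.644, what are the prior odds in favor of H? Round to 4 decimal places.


Prior odds = P(H) / (1 - P(H))
= 0.644 / 0.356
= 1.809

1.809


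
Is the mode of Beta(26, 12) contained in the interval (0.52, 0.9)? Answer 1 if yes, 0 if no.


Mode = (a-1)/(a+b-2) = 25/36 = 0.6944
Interval: (0.52, 0.9)
Contains mode? 1

1


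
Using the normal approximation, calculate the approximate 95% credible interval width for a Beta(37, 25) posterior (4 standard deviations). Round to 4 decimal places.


Var(Beta) = 37*25/(62^2 * 63) = 0.0038
SD = 0.0618
Width ~ 4*SD = 0.2472

0.2472


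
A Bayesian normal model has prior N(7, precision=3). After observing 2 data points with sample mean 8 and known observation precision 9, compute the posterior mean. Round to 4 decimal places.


Posterior mean = (prior_precision * prior_mean + n * data_precision * data_mean) / (prior_precision + n * data_precision)
Numerator = 3*7 + 2*9*8 = 165
Denominator = 3 + 2*9 = 21
Posterior mean = 7.8571

7.8571


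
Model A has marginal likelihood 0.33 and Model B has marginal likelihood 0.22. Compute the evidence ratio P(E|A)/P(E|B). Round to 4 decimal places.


Evidence ratio = P(E|A) / P(E|B)
= 0.33 / 0.22
= 1.5

1.5


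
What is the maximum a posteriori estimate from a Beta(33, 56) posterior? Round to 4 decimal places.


The MAP estimate equals the mode of the distribution.
Mode of Beta(a,b) = (a-1)/(a+b-2)
= 32/87
= 0.3678

0.3678


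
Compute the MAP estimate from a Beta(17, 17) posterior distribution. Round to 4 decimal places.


MAP = mode of Beta distribution
= (alpha - 1)/(alpha + beta - 2)
= (17-1)/(17+17-2)
= 16/32 = 0.5

0.5


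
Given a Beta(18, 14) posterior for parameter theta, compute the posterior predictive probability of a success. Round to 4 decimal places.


For a Beta-Bernoulli model, the predictive probability is the mean:
P(success) = 18/(18+14) = 18/32 = 0.5625

0.5625


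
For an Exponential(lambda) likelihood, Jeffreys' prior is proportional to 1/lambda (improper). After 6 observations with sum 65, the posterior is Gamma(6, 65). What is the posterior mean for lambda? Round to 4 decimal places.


Posterior = Gamma(n, sum_x) = Gamma(6, 65)
Posterior mean = shape/rate = 6/65
= 0.0923

0.0923


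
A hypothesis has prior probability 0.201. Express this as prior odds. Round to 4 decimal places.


Odds = P(H) / P(not H) = 0.201 / 0.799
= 0.2516

0.2516


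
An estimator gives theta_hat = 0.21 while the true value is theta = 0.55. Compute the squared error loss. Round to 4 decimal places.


The squared error loss is (theta_hat - theta)^2
= (0.21 - 0.55)^2
= (-0.34)^2 = 0.1156

0.1156


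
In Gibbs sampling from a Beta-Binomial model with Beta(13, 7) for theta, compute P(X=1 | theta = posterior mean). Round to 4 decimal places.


Posterior mean = alpha/(alpha+beta) = 13/20 = 0.65
P(X=1|theta=mean) = theta = 0.65

0.65


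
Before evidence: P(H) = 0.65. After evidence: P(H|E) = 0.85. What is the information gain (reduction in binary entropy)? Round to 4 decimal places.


Prior entropy = 0.9341
Posterior entropy = 0.6098
Information gain = 0.9341 - 0.6098 = 0.3242

0.3242


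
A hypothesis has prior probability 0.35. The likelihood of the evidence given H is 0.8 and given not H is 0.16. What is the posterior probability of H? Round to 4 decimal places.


Using Bayes' theorem:
P(E) = 0.35 * 0.8 + 0.65 * 0.16
P(E) = 0.384
P(H|E) = (0.35 * 0.8) / 0.384 = 0.7292

0.7292


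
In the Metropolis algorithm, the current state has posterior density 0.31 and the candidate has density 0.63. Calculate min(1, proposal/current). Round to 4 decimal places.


Ratio = 0.63/0.31 = 2.0323
Acceptance probability = min(1, 2.0323)
= 1.0

1.0


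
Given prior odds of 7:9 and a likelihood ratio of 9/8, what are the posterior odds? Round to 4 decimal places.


Posterior odds = prior odds * LR
Prior odds = 7/9 = 0.7778
LR = 9/8 = 1.125
Posterior odds = 0.7778 * 1.125 = 0.875

0.875


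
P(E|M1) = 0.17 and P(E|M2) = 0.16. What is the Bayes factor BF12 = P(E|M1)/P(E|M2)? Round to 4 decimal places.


Bayes factor BF12 = P(E|M1) / P(E|M2)
= 0.17 / 0.16
= 1.0625

1.0625


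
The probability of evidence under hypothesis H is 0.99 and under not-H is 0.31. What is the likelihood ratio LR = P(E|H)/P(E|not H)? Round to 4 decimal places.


LR = 0.99 / 0.31
= 3.1935

3.1935


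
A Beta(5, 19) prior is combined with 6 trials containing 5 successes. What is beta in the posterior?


In conjugate updating:
beta_posterior = beta_prior + (n - k)
= 19 + (6 - 5)
= 19 + 1 = 20

20


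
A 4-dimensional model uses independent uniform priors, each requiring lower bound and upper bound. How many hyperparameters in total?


Per parameter: 2 (lower bound and upper bound).
Total = 4 * 2 = 8

8


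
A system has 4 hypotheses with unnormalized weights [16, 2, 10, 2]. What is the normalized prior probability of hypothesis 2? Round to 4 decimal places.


The normalized prior is the weight divided by the total.
Total weight = 30
P(H2) = 2 / 30 = 0.0667

0.0667


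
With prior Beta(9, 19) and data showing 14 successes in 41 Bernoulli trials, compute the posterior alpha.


Conjugate update: alpha_posterior = alpha_prior + k
= 9 + 14 = 23

23


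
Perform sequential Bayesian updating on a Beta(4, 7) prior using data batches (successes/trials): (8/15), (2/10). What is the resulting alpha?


Accumulate successes: 10
Posterior alpha = prior alpha + sum of successes
= 4 + 10 = 14

14


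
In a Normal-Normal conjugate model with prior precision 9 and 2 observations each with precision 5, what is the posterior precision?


Posterior precision = prior precision + n * observation precision
= 9 + 2 * 5
= 9 + 10 = 19

19


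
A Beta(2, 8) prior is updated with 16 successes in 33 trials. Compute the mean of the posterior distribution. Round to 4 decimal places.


After update: Beta(18, 25)
Mean = 18 / (18 + 25) = 18 / 43
= 0.4186

0.4186


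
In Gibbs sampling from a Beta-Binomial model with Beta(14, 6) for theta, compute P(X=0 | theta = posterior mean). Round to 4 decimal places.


Posterior mean = alpha/(alpha+beta) = 14/20 = 0.7
P(X=0|theta=mean) = 1 - theta = 0.3

0.3


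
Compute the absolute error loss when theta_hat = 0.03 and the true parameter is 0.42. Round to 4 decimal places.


L = |theta_hat - theta_true|
= |0.03 - 0.42| = 0.39

0.39


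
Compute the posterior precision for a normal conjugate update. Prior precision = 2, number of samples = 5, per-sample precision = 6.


tau_post = tau_0 + n * tau
= 2 + 5 * 6 = 32

32


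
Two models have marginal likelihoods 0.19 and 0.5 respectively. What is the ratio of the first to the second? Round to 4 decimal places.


Evidence ratio = 0.19 / 0.5
= 0.38

0.38


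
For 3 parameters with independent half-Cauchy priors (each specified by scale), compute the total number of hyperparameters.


A half-Cauchy prior has 1 hyperparameter per parameter.
Total = 3 * 1 = 3

3


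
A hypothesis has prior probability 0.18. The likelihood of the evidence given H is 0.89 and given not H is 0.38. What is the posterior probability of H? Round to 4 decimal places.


Using Bayes' theorem:
P(E) = 0.18 * 0.89 + 0.82 * 0.38
P(E) = 0.4718
P(H|E) = (0.18 * 0.89) / 0.4718 = 0.3396

0.3396


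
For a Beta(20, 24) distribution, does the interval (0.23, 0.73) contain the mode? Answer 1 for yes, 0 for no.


Mode of Beta(a,b) = (a-1)/(a+b-2)
= (20-1)/(20+24-2) = 0.4524
Check: 0.23 <= 0.4524 <= 0.73?
Result: 1

1


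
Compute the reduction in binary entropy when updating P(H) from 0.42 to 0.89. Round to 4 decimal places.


H_before = -p*log2(p) - (1-p)*log2(1-p) for p=0.42: 0.9815
H_after for p=0.89: 0.4999
Reduction = 0.9815 - 0.4999 = 0.4815

0.4815


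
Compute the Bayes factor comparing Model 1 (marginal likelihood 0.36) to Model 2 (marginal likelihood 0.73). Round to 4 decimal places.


BF12 = marginal likelihood of M1 / marginal likelihood of M2
= 0.36/0.73
= 0.4932

0.4932


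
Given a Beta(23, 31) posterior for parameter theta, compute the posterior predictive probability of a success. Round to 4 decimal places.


For a Beta-Bernoulli model, the predictive probability is the mean:
P(success) = 23/(23+31) = 23/54 = 0.4259

0.4259


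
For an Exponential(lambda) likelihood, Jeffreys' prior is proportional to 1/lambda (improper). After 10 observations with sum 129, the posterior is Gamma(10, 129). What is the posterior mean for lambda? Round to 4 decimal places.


Posterior = Gamma(n, sum_x) = Gamma(10, 129)
Posterior mean = shape/rate = 10/129
= 0.0775

0.0775


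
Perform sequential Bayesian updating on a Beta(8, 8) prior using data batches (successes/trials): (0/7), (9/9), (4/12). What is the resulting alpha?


Accumulate successes: 13
Posterior alpha = prior alpha + sum of successes
= 8 + 13 = 21

21


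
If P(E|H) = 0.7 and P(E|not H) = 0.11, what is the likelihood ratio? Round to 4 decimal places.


Likelihood ratio = P(E|H) / P(E|not H)
= 0.7 / 0.11
= 6.3636

6.3636


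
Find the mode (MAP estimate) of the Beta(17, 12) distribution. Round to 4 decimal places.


For Beta(a,b) with a,b > 1:
Mode = (a-1)/(a+b-2) = (17-1)/(29-2)
= 16/27 = 0.5926

0.5926


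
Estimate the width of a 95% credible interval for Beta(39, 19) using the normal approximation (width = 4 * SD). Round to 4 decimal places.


For Beta(a,b): Var = ab/((a+b)^2(a+b+1))
Var = 0.0037, SD = 0.0611
Approximate 95% CI width = 4 * 0.0611 = 0.2444

0.2444


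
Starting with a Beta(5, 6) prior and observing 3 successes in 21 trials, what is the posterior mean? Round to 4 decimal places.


Posterior parameters: alpha = 5 + 3 = 8
beta = 6 + 18 = 24
Posterior mean = alpha / (alpha + beta) = 8 / 32
= 0.25

0.25


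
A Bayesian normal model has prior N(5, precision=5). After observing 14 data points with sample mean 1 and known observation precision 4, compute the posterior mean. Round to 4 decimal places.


Posterior mean = (prior_precision * prior_mean + n * data_precision * data_mean) / (prior_precision + n * data_precision)
Numerator = 5*5 + 14*4*1 = 81
Denominator = 5 + 14*4 = 61
Posterior mean = 1.3279

1.3279


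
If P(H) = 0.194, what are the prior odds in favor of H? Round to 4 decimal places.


Prior odds = P(H) / (1 - P(H))
= 0.194 / 0.806
= 0.2407

0.2407


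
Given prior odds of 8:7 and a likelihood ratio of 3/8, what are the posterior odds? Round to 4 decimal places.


Posterior odds = prior odds * LR
Prior odds = 8/7 = 1.1429
LR = 3/8 = 0.375
Posterior odds = 1.1429 * 0.375 = 0.4286

0.4286


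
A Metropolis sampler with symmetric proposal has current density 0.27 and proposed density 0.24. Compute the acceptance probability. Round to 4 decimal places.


For symmetric proposals, acceptance = min(1, pi(x*)/pi(x))
= min(1, 0.24/0.27)
= min(1, 0.8889) = 0.8889

0.8889


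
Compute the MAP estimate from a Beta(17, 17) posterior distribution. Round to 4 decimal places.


MAP = mode of Beta distribution
= (alpha - 1)/(alpha + beta - 2)
= (17-1)/(17+17-2)
= 16/32 = 0.5

0.5


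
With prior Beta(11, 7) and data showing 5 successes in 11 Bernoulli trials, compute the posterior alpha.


Conjugate update: alpha_posterior = alpha_prior + k
= 11 + 5 = 16

16


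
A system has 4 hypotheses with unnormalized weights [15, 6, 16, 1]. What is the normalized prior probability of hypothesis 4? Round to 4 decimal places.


The normalized prior is the weight divided by the total.
Total weight = 38
P(H4) = 1 / 38 = 0.0263

0.0263


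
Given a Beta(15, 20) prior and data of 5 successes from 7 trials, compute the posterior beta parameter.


Number of failures = 7 - 5 = 2
Posterior beta = 20 + 2 = 22

22


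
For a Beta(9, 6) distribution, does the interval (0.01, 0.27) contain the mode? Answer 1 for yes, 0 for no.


Mode of Beta(a,b) = (a-1)/(a+b-2)
= (9-1)/(9+6-2) = 0.6154
Check: 0.01 <= 0.6154 <= 0.27?
Result: 0

0


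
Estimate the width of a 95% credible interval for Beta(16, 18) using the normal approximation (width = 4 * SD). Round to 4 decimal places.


For Beta(a,b): Var = ab/((a+b)^2(a+b+1))
Var = 0.0071, SD = 0.0844
Approximate 95% CI width = 4 * 0.0844 = 0.3375

0.3375


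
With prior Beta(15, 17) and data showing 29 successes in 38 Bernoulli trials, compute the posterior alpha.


Conjugate update: alpha_posterior = alpha_prior + k
= 15 + 29 = 44

44


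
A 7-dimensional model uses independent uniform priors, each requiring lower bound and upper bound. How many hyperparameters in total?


Per parameter: 2 (lower bound and upper bound).
Total = 7 * 2 = 14

14


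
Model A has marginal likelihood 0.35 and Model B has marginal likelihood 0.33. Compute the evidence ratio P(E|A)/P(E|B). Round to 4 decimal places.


Evidence ratio = P(E|A) / P(E|B)
= 0.35 / 0.33
= 1.0606

1.0606


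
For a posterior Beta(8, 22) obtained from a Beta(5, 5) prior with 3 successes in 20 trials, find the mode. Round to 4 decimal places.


Mode = (alpha - 1) / (alpha + beta - 2)
= 7 / 28
= 0.25

0.25


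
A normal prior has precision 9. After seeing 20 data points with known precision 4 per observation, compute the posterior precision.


In the conjugate normal model, precisions add:
tau_posterior = tau_prior + n * tau_data
= 9 + 20*4 = 89

89


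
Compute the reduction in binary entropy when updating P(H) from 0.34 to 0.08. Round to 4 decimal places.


H_before = -p*log2(p) - (1-p)*log2(1-p) for p=0.34: 0.9248
H_after for p=0.08: 0.4022
Reduction = 0.9248 - 0.4022 = 0.5226

0.5226


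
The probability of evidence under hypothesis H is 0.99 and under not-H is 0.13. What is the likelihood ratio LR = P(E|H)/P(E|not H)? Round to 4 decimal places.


LR = 0.99 / 0.13
= 7.6154

7.6154


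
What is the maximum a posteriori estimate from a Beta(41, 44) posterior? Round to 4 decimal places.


The MAP estimate equals the mode of the distribution.
Mode of Beta(a,b) = (a-1)/(a+b-2)
= 40/83
= 0.4819

0.4819


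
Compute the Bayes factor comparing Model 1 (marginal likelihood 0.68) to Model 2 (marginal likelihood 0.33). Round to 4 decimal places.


BF12 = marginal likelihood of M1 / marginal likelihood of M2
= 0.68/0.33
= 2.0606

2.0606


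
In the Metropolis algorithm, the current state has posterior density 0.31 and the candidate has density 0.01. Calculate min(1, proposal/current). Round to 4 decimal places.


Ratio = 0.01/0.31 = 0.0323
Acceptance probability = min(1, 0.0323)
= 0.0323

0.0323


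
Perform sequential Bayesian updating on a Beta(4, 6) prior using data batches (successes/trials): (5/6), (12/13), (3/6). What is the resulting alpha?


Accumulate successes: 20
Posterior alpha = prior alpha + sum of successes
= 4 + 20 = 24

24


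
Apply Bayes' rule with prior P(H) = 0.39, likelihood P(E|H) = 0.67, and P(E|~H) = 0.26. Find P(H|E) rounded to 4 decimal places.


Step 1: Compute marginal P(E) = P(E|H)P(H) + P(E|~H)P(~H)
= 0.67*0.39 + 0.26*0.61 = 0.4199
Step 2: P(H|E) = P(E|H)P(H)/P(E) = 0.2613/0.4199
= 0.6223

0.6223


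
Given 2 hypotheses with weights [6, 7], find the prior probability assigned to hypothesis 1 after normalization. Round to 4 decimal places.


To normalize, divide each weight by the sum of all weights.
Sum = 13
Prior(H1) = 6/13 = 0.4615

0.4615


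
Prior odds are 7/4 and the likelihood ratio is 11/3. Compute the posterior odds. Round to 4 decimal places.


Posterior odds = prior odds * likelihood ratio
= (7/4) * (11/3)
= 77 / 12
= 6.4167

6.4167


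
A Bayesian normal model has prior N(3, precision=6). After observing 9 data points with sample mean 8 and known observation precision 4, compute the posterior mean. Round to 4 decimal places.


Posterior mean = (prior_precision * prior_mean + n * data_precision * data_mean) / (prior_precision + n * data_precision)
Numerator = 6*3 + 9*4*8 = 306
Denominator = 6 + 9*4 = 42
Posterior mean = 7.2857

7.2857


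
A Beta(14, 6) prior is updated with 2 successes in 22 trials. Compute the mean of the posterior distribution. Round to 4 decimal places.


After update: Beta(16, 26)
Mean = 16 / (16 + 26) = 16 / 42
= 0.381

0.381


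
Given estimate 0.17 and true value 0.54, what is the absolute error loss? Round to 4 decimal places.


Absolute error = |estimate - true|
= |-0.37| = 0.37

0.37


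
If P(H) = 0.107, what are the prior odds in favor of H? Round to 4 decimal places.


Prior odds = P(H) / (1 - P(H))
= 0.107 / 0.893
= 0.1198

0.1198


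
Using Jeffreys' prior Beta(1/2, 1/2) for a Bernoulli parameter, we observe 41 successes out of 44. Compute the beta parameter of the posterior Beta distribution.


Conjugate update: Beta(0.5 + k, 0.5 + n - k).
k = 41, n - k = 3
Posterior beta = 0.5 + (n - k) = 0.5 + 3 = 3.5

3.5


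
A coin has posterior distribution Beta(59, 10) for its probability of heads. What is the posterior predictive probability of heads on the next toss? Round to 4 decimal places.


Posterior predictive = E[theta] = alpha/(alpha+beta)
= 59/69
= 0.8551

0.8551


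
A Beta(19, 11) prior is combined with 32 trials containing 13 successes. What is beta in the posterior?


In conjugate updating:
beta_posterior = beta_prior + (n - k)
= 11 + (32 - 13)
= 11 + 19 = 30

30


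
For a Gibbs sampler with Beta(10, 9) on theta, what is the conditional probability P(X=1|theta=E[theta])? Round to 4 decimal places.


E[theta] = 10/(10+9) = 0.5263
P(X=1|theta) = theta = 0.5263

0.5263


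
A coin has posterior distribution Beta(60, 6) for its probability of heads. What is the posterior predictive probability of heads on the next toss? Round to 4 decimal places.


Posterior predictive = E[theta] = alpha/(alpha+beta)
= 60/66
= 0.9091

0.9091


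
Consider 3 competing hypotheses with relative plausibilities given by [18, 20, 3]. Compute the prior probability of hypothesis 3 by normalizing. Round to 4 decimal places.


Sum of weights = 18 + 20 + 3 = 41
Normalized prior for H3 = 3 / 41
= 0.0732

0.0732


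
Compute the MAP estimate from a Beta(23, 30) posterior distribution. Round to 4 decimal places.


MAP = mode of Beta distribution
= (alpha - 1)/(alpha + beta - 2)
= (23-1)/(23+30-2)
= 22/51 = 0.4314

0.4314


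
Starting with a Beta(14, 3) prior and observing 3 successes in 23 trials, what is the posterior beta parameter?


Posterior beta = prior beta + failures
Failures = 23 - 3 = 20
beta_post = 3 + 20 = 23

23


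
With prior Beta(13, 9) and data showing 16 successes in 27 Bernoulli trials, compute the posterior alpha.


Conjugate update: alpha_posterior = alpha_prior + k
= 13 + 16 = 29

29


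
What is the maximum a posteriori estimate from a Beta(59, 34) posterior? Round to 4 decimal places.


The MAP estimate equals the mode of the distribution.
Mode of Beta(a,b) = (a-1)/(a+b-2)
= 58/91
= 0.6374

0.6374


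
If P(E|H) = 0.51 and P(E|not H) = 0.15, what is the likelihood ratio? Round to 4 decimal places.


Likelihood ratio = P(E|H) / P(E|not H)
= 0.51 / 0.15
= 3.4

3.4


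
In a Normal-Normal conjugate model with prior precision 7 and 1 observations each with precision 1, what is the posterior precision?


Posterior precision = prior precision + n * observation precision
= 7 + 1 * 1
= 7 + 1 = 8

8


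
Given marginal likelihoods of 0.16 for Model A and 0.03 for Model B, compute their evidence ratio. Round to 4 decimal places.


Ratio = ML(A) / ML(B) = 0.16/0.03
= 5.3333

5.3333


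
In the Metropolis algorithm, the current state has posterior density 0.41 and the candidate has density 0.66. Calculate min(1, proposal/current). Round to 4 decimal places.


Ratio = 0.66/0.41 = 1.6098
Acceptance probability = min(1, 1.6098)
= 1.0

1.0


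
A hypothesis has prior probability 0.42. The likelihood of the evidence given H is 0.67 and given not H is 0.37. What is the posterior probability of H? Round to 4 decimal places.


Using Bayes' theorem:
P(E) = 0.42 * 0.67 + 0.58 * 0.37
P(E) = 0.496
P(H|E) = (0.42 * 0.67) / 0.496 = 0.5673

0.5673


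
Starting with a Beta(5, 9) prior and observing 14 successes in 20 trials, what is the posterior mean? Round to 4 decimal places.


Posterior parameters: alpha = 5 + 14 = 19
beta = 9 + 6 = 15
Posterior mean = alpha / (alpha + beta) = 19 / 34
= 0.5588

0.5588


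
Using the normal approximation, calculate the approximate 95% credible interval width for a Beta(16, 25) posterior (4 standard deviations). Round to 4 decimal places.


Var(Beta) = 16*25/(41^2 * 42) = 0.0057
SD = 0.0753
Width ~ 4*SD = 0.3011

0.3011


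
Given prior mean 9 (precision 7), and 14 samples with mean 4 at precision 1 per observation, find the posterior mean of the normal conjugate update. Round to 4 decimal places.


The posterior mean is a precision-weighted average of prior and data.
Post. prec. = 7 + 14 = 21
Post. mean = (63 + 56)/21 = 119/21 = 5.6667

5.6667
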